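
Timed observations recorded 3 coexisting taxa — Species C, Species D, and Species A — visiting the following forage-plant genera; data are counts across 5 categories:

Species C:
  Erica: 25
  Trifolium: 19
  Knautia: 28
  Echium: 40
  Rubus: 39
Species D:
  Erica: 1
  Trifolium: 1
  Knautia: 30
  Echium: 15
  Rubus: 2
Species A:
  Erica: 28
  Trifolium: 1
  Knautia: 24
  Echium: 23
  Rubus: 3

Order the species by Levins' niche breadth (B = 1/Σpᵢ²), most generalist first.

Species C > Species A > Species D

Proportions for Species C (n=151): 25/151=0.1656, 19/151=0.1258, 28/151=0.1854, 40/151=0.2649, 39/151=0.2583
Proportions for Species D (n=49): 1/49=0.0204, 1/49=0.0204, 30/49=0.6122, 15/49=0.3061, 2/49=0.0408
Proportions for Species A (n=79): 28/79=0.3544, 1/79=0.0127, 24/79=0.3038, 23/79=0.2911, 3/79=0.0380
Σp_Cᵢ² = 0.1656² + 0.1258² + 0.1854² + 0.2649² + 0.2583² = 0.027423 + 0.015826 + 0.034373 + 0.070172 + 0.066719 = 0.214513
B_C = 1 / 0.214513 = 4.6617
Σp_Dᵢ² = 0.0204² + 0.0204² + 0.6122² + 0.3061² + 0.0408² = 0.000416 + 0.000416 + 0.374789 + 0.093697 + 0.001665 = 0.470983
B_D = 1 / 0.470983 = 2.1232
Σp_Aᵢ² = 0.3544² + 0.0127² + 0.3038² + 0.2911² + 0.0380² = 0.125599 + 0.000161 + 0.092294 + 0.084739 + 0.001444 = 0.304237
B_A = 1 / 0.304237 = 3.2869
Ranking by B (broadest → narrowest): Species C (4.66) > Species A (3.29) > Species D (2.12)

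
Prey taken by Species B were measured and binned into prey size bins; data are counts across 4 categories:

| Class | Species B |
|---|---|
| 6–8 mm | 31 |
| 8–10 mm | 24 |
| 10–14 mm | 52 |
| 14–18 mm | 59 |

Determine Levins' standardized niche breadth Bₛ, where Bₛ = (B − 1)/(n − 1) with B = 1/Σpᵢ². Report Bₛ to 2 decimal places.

Proportions for Species B (n=166): 31/166=0.1867, 24/166=0.1446, 52/166=0.3133, 59/166=0.3554
Σpᵢ² = 0.1867² + 0.1446² + 0.3133² + 0.3554² = 0.034857 + 0.020909 + 0.098157 + 0.126309 = 0.280232
B = 1 / 0.280232 = 3.5685
Bₛ = (B − 1)/(n − 1) = (3.5685 − 1)/(4 − 1) = 2.5685/3 = 0.8562

0.86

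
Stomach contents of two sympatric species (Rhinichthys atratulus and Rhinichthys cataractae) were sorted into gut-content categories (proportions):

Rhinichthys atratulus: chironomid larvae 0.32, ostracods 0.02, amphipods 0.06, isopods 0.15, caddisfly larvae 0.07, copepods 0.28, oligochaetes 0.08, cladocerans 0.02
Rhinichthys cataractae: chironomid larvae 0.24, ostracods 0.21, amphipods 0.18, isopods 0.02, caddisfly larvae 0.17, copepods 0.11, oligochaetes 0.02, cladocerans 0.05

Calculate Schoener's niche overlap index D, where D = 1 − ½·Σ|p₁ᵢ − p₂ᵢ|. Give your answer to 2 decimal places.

0.56

Σ|p₁ᵢ − p₂ᵢ| = 0.08 + 0.19 + 0.12 + 0.13 + 0.10 + 0.17 + 0.06 + 0.03 = 0.88
D = 1 − ½ × 0.88 = 1 − 0.440 = 0.5600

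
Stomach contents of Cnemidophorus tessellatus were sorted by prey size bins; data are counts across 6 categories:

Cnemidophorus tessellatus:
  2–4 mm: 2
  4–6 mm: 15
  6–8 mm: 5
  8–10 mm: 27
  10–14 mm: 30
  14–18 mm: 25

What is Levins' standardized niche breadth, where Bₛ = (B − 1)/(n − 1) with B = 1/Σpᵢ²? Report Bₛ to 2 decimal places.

0.66

Proportions for Cnemidophorus tessellatus (n=104): 2/104=0.0192, 15/104=0.1442, 5/104=0.0481, 27/104=0.2596, 30/104=0.2885, 25/104=0.2404
Σpᵢ² = 0.0192² + 0.1442² + 0.0481² + 0.2596² + 0.2885² + 0.2404² = 0.000369 + 0.020794 + 0.002314 + 0.067392 + 0.083232 + 0.057792 = 0.231893
B = 1 / 0.231893 = 4.3123
Bₛ = (B − 1)/(n − 1) = (4.3123 − 1)/(6 − 1) = 3.3123/5 = 0.6625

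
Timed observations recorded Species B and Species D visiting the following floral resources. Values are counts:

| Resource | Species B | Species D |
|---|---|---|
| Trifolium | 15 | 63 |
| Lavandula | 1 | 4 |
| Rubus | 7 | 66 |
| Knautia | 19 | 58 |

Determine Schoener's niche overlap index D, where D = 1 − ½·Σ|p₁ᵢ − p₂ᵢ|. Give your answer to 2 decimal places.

Proportions for Species B (n=42): 15/42=0.3571, 1/42=0.0238, 7/42=0.1667, 19/42=0.4524
Proportions for Species D (n=191): 63/191=0.3298, 4/191=0.0209, 66/191=0.3455, 58/191=0.3037
Σ|p₁ᵢ − p₂ᵢ| = 0.0273 + 0.0029 + 0.1788 + 0.1487 = 0.3577
D = 1 − ½ × 0.3577 = 1 − 0.17885 = 0.82115

0.82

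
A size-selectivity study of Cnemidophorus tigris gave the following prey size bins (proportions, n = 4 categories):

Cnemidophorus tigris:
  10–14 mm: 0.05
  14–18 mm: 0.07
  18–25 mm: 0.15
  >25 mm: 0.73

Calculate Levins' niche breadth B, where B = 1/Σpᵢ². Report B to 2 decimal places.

Σpᵢ² = 0.05² + 0.07² + 0.15² + 0.73² = 0.0025 + 0.0049 + 0.0225 + 0.5329 = 0.5628
B = 1 / 0.5628 = 1.7768

1.78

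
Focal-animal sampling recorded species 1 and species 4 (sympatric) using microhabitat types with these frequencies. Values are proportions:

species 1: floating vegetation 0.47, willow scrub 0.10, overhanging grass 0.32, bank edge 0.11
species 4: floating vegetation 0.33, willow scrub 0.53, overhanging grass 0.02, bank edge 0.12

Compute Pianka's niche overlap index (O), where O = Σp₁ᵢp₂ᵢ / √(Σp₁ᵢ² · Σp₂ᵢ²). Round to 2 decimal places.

Σ p₁ᵢp₂ᵢ = 0.1551 + 0.0530 + 0.0064 + 0.0132 = 0.2277
Σp_1ᵢ² = 0.47² + 0.10² + 0.32² + 0.11² = 0.2209 + 0.0100 + 0.1024 + 0.0121 = 0.3454
Σp_2ᵢ² = 0.33² + 0.53² + 0.02² + 0.12² = 0.1089 + 0.2809 + 0.0004 + 0.0144 = 0.4046
O = 0.2277 / √(0.3454 × 0.4046) = 0.2277 / 0.37383 = 0.6091

0.61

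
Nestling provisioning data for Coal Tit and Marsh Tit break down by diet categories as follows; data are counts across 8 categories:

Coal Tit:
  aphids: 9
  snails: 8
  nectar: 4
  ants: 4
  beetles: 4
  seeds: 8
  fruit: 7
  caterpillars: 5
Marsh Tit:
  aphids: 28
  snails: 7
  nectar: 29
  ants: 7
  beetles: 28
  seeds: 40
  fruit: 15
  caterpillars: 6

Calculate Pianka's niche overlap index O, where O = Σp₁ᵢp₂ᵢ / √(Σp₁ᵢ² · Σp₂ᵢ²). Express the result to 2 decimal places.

Proportions for Coal Tit (n=49): 9/49=0.1837, 8/49=0.1633, 4/49=0.0816, 4/49=0.0816, 4/49=0.0816, 8/49=0.1633, 7/49=0.1429, 5/49=0.1020
Proportions for Marsh Tit (n=160): 28/160=0.1750, 7/160=0.0438, 29/160=0.1813, 7/160=0.0438, 28/160=0.1750, 40/160=0.2500, 15/160=0.0938, 6/160=0.0375
Σ p₁ᵢp₂ᵢ = 0.032148 + 0.007153 + 0.014794 + 0.003574 + 0.014280 + 0.040825 + 0.013404 + 0.003825 = 0.130003
Σp_1ᵢ² = 0.1837² + 0.1633² + 0.0816² + 0.0816² + 0.0816² + 0.1633² + 0.1429² + 0.1020² = 0.033746 + 0.026667 + 0.006659 + 0.006659 + 0.006659 + 0.026667 + 0.020420 + 0.010404 = 0.137881
Σp_2ᵢ² = 0.1750² + 0.0438² + 0.1813² + 0.0438² + 0.1750² + 0.2500² + 0.0938² + 0.0375² = 0.030625 + 0.001918 + 0.032870 + 0.001918 + 0.030625 + 0.062500 + 0.008798 + 0.001406 = 0.170660
O = 0.130003 / √(0.137881 × 0.170660) = 0.130003 / 0.1533974 = 0.8475

0.85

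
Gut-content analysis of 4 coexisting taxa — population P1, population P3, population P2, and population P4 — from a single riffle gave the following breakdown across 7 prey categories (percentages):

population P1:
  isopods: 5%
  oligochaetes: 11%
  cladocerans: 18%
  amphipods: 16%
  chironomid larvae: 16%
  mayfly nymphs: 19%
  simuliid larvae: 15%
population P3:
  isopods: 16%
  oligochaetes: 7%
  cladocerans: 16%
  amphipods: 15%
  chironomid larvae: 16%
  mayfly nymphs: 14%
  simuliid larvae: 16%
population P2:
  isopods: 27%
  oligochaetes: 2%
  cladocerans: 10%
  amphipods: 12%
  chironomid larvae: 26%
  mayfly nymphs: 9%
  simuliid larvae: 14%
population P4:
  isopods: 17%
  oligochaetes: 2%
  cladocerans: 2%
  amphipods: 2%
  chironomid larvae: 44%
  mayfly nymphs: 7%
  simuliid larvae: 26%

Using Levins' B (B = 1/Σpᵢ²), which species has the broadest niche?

Convert percentages to proportions (divide by 100).
Σp_P1ᵢ² = 0.05² + 0.11² + 0.18² + 0.16² + 0.16² + 0.19² + 0.15² = 0.0025 + 0.0121 + 0.0324 + 0.0256 + 0.0256 + 0.0361 + 0.0225 = 0.1568
B_P1 = 1 / 0.1568 = 6.3776
Σp_P3ᵢ² = 0.16² + 0.07² + 0.16² + 0.15² + 0.16² + 0.14² + 0.16² = 0.0256 + 0.0049 + 0.0256 + 0.0225 + 0.0256 + 0.0196 + 0.0256 = 0.1494
B_P3 = 1 / 0.1494 = 6.6934
Σp_P2ᵢ² = 0.27² + 0.02² + 0.10² + 0.12² + 0.26² + 0.09² + 0.14² = 0.0729 + 0.0004 + 0.0100 + 0.0144 + 0.0676 + 0.0081 + 0.0196 = 0.1930
B_P2 = 1 / 0.1930 = 5.1813
Σp_P4ᵢ² = 0.17² + 0.02² + 0.02² + 0.02² + 0.44² + 0.07² + 0.26² = 0.0289 + 0.0004 + 0.0004 + 0.0004 + 0.1936 + 0.0049 + 0.0676 = 0.2962
B_P4 = 1 / 0.2962 = 3.3761
Highest B → broadest niche (most generalist): population P3 (B = 6.69).

population P3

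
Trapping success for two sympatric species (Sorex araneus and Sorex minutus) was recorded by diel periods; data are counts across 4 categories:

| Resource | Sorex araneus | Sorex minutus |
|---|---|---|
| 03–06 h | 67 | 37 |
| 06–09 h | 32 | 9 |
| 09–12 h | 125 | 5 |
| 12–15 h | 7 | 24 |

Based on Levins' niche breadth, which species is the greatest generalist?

Sorex minutus

Proportions for Sorex araneus (n=231): 67/231=0.2900, 32/231=0.1385, 125/231=0.5411, 7/231=0.0303
Proportions for Sorex minutus (n=75): 37/75=0.4933, 9/75=0.1200, 5/75=0.0667, 24/75=0.3200
Σp_aranᵢ² = 0.2900² + 0.1385² + 0.5411² + 0.0303² = 0.084100 + 0.019182 + 0.292789 + 0.000918 = 0.396989
B_aran = 1 / 0.396989 = 2.5190
Σp_minuᵢ² = 0.4933² + 0.1200² + 0.0667² + 0.3200² = 0.243345 + 0.014400 + 0.004449 + 0.102400 = 0.364594
B_minu = 1 / 0.364594 = 2.7428
Highest B → broadest niche (most generalist): Sorex minutus (B = 2.74).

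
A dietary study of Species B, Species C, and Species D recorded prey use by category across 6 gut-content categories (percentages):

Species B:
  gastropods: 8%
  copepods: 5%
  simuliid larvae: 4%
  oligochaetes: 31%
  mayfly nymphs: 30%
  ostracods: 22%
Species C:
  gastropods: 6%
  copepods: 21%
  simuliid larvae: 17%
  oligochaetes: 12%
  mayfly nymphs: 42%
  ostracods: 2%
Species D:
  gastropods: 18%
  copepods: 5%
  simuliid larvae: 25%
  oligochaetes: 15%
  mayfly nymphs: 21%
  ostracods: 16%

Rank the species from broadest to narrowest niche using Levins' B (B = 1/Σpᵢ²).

Convert percentages to proportions (divide by 100).
Σp_Bᵢ² = 0.08² + 0.05² + 0.04² + 0.31² + 0.30² + 0.22² = 0.0064 + 0.0025 + 0.0016 + 0.0961 + 0.0900 + 0.0484 = 0.2450
B_B = 1 / 0.2450 = 4.0816
Σp_Cᵢ² = 0.06² + 0.21² + 0.17² + 0.12² + 0.42² + 0.02² = 0.0036 + 0.0441 + 0.0289 + 0.0144 + 0.1764 + 0.0004 = 0.2678
B_C = 1 / 0.2678 = 3.7341
Σp_Dᵢ² = 0.18² + 0.05² + 0.25² + 0.15² + 0.21² + 0.16² = 0.0324 + 0.0025 + 0.0625 + 0.0225 + 0.0441 + 0.0256 = 0.1896
B_D = 1 / 0.1896 = 5.2743
Ranking by B (broadest → narrowest): Species D (5.27) > Species B (4.08) > Species C (3.73)

Species D > Species B > Species C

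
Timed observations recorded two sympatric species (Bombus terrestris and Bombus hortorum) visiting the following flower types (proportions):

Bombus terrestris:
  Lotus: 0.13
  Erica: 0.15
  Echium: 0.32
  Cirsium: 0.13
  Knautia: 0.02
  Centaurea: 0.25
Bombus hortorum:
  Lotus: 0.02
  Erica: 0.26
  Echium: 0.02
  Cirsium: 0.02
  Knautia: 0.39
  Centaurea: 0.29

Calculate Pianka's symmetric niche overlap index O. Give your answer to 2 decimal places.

Σ p₁ᵢp₂ᵢ = 0.0026 + 0.0390 + 0.0064 + 0.0026 + 0.0078 + 0.0725 = 0.1309
Σp_1ᵢ² = 0.13² + 0.15² + 0.32² + 0.13² + 0.02² + 0.25² = 0.0169 + 0.0225 + 0.1024 + 0.0169 + 0.0004 + 0.0625 = 0.2216
Σp_2ᵢ² = 0.02² + 0.26² + 0.02² + 0.02² + 0.39² + 0.29² = 0.0004 + 0.0676 + 0.0004 + 0.0004 + 0.1521 + 0.0841 = 0.3050
O = 0.1309 / √(0.2216 × 0.3050) = 0.1309 / 0.25998 = 0.5035

0.50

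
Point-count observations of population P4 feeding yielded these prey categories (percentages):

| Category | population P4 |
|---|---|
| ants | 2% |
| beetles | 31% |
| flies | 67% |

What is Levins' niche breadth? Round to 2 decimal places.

1.83

Convert percentages to proportions (divide by 100).
Σpᵢ² = 0.02² + 0.31² + 0.67² = 0.0004 + 0.0961 + 0.4489 = 0.5454
B = 1 / 0.5454 = 1.8335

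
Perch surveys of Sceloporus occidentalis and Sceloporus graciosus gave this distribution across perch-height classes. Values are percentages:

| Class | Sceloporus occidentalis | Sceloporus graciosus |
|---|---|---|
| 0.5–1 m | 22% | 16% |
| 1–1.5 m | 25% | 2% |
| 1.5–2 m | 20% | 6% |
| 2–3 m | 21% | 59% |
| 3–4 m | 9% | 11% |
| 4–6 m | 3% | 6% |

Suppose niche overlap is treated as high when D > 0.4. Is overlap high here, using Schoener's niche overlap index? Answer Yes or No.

Yes

Convert percentages to proportions (divide by 100).
Σ|p₁ᵢ − p₂ᵢ| = 0.06 + 0.23 + 0.14 + 0.38 + 0.02 + 0.03 = 0.86
D = 1 − ½ × 0.86 = 1 − 0.430 = 0.5700
D = 0.5700 > 0.4 → Yes.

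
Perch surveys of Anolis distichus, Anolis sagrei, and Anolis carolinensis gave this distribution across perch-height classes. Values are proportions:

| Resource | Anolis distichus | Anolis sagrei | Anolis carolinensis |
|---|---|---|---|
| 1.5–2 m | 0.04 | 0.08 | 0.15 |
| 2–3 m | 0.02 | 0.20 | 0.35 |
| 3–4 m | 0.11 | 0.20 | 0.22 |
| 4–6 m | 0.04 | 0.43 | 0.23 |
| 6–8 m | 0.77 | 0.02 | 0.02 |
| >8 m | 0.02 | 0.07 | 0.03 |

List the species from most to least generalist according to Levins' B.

Σp_distᵢ² = 0.04² + 0.02² + 0.11² + 0.04² + 0.77² + 0.02² = 0.0016 + 0.0004 + 0.0121 + 0.0016 + 0.5929 + 0.0004 = 0.6090
B_dist = 1 / 0.6090 = 1.6420
Σp_sagrᵢ² = 0.08² + 0.20² + 0.20² + 0.43² + 0.02² + 0.07² = 0.0064 + 0.0400 + 0.0400 + 0.1849 + 0.0004 + 0.0049 = 0.2766
B_sagr = 1 / 0.2766 = 3.6153
Σp_caroᵢ² = 0.15² + 0.35² + 0.22² + 0.23² + 0.02² + 0.03² = 0.0225 + 0.1225 + 0.0484 + 0.0529 + 0.0004 + 0.0009 = 0.2476
B_caro = 1 / 0.2476 = 4.0388
Ranking by B (broadest → narrowest): Anolis carolinensis (4.04) > Anolis sagrei (3.62) > Anolis distichus (1.64)

Anolis carolinensis > Anolis sagrei > Anolis distichus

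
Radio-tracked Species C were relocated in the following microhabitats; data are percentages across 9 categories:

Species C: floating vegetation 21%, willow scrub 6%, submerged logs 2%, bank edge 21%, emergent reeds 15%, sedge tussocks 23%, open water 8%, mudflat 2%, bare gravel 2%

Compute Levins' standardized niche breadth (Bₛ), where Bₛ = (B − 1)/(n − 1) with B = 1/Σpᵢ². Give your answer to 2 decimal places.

Convert percentages to proportions (divide by 100).
Σpᵢ² = 0.21² + 0.06² + 0.02² + 0.21² + 0.15² + 0.23² + 0.08² + 0.02² + 0.02² = 0.0441 + 0.0036 + 0.0004 + 0.0441 + 0.0225 + 0.0529 + 0.0064 + 0.0004 + 0.0004 = 0.1748
B = 1 / 0.1748 = 5.7208
Bₛ = (B − 1)/(n − 1) = (5.7208 − 1)/(9 − 1) = 4.7208/8 = 0.5901

0.59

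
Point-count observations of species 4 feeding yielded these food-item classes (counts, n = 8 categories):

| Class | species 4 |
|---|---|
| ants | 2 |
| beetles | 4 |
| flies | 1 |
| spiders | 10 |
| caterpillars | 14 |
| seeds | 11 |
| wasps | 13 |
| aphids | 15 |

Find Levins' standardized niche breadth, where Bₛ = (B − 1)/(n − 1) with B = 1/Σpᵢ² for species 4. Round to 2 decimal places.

Proportions for species 4 (n=70): 2/70=0.0286, 4/70=0.0571, 1/70=0.0143, 10/70=0.1429, 14/70=0.2000, 11/70=0.1571, 13/70=0.1857, 15/70=0.2143
Σpᵢ² = 0.0286² + 0.0571² + 0.0143² + 0.1429² + 0.2000² + 0.1571² + 0.1857² + 0.2143² = 0.000818 + 0.003260 + 0.000204 + 0.020420 + 0.040000 + 0.024680 + 0.034484 + 0.045924 = 0.169790
B = 1 / 0.169790 = 5.8896
Bₛ = (B − 1)/(n − 1) = (5.8896 − 1)/(8 − 1) = 4.8896/7 = 0.6985

0.70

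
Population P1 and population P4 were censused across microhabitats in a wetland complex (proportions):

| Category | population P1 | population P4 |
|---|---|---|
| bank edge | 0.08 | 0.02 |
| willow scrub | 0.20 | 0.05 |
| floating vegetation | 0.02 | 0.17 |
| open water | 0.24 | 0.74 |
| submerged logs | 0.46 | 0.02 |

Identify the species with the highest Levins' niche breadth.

population P1

Σp_P1ᵢ² = 0.08² + 0.20² + 0.02² + 0.24² + 0.46² = 0.0064 + 0.0400 + 0.0004 + 0.0576 + 0.2116 = 0.3160
B_P1 = 1 / 0.3160 = 3.1646
Σp_P4ᵢ² = 0.02² + 0.05² + 0.17² + 0.74² + 0.02² = 0.0004 + 0.0025 + 0.0289 + 0.5476 + 0.0004 = 0.5798
B_P4 = 1 / 0.5798 = 1.7247
Highest B → broadest niche (most generalist): population P1 (B = 3.16).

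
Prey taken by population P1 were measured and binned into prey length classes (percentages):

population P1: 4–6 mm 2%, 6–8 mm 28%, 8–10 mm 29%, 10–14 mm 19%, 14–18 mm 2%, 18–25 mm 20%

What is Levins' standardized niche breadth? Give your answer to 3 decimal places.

0.635

Convert percentages to proportions (divide by 100).
Σpᵢ² = 0.02² + 0.28² + 0.29² + 0.19² + 0.02² + 0.20² = 0.0004 + 0.0784 + 0.0841 + 0.0361 + 0.0004 + 0.0400 = 0.2394
B = 1 / 0.2394 = 4.17711
Bₛ = (B − 1)/(n − 1) = (4.17711 − 1)/(6 − 1) = 3.17711/5 = 0.63542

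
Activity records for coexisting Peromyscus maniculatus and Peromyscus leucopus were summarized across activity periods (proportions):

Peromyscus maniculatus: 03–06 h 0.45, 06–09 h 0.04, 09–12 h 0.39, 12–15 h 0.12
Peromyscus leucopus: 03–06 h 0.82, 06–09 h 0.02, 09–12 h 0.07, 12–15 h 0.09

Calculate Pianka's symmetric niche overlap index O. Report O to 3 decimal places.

Σ p₁ᵢp₂ᵢ = 0.3690 + 0.0008 + 0.0273 + 0.0108 = 0.4079
Σp_1ᵢ² = 0.45² + 0.04² + 0.39² + 0.12² = 0.2025 + 0.0016 + 0.1521 + 0.0144 = 0.3706
Σp_2ᵢ² = 0.82² + 0.02² + 0.07² + 0.09² = 0.6724 + 0.0004 + 0.0049 + 0.0081 = 0.6858
O = 0.4079 / √(0.3706 × 0.6858) = 0.4079 / 0.504140 = 0.80910

0.809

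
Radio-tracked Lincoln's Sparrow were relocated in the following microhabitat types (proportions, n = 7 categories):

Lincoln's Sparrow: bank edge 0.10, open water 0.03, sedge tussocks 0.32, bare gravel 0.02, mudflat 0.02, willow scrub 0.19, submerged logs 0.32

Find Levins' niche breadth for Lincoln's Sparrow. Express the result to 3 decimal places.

Σpᵢ² = 0.10² + 0.03² + 0.32² + 0.02² + 0.02² + 0.19² + 0.32² = 0.0100 + 0.0009 + 0.1024 + 0.0004 + 0.0004 + 0.0361 + 0.1024 = 0.2526
B = 1 / 0.2526 = 3.95883

3.959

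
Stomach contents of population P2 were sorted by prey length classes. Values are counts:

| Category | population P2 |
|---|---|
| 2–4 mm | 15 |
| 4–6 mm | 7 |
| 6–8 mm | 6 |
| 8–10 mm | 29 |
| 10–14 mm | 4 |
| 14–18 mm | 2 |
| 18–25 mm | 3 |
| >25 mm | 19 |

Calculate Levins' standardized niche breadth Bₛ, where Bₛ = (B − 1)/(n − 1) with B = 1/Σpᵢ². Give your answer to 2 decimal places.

0.53

Proportions for population P2 (n=85): 15/85=0.1765, 7/85=0.0824, 6/85=0.0706, 29/85=0.3412, 4/85=0.0471, 2/85=0.0235, 3/85=0.0353, 19/85=0.2235
Σpᵢ² = 0.1765² + 0.0824² + 0.0706² + 0.3412² + 0.0471² + 0.0235² + 0.0353² + 0.2235² = 0.031152 + 0.006790 + 0.004984 + 0.116417 + 0.002218 + 0.000552 + 0.001246 + 0.049952 = 0.213311
B = 1 / 0.213311 = 4.6880
Bₛ = (B − 1)/(n − 1) = (4.6880 − 1)/(8 − 1) = 3.6880/7 = 0.5269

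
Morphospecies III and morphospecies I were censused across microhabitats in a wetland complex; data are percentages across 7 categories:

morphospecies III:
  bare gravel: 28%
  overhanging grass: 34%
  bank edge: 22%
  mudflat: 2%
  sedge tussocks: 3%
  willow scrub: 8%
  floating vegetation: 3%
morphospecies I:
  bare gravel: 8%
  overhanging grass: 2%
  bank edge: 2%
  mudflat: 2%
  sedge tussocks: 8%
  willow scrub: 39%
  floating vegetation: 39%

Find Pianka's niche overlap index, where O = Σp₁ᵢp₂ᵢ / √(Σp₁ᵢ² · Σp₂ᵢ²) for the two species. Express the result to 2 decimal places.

0.28

Convert percentages to proportions (divide by 100).
Σ p₁ᵢp₂ᵢ = 0.0224 + 0.0068 + 0.0044 + 0.0004 + 0.0024 + 0.0312 + 0.0117 = 0.0793
Σp_1ᵢ² = 0.28² + 0.34² + 0.22² + 0.02² + 0.03² + 0.08² + 0.03² = 0.0784 + 0.1156 + 0.0484 + 0.0004 + 0.0009 + 0.0064 + 0.0009 = 0.2510
Σp_2ᵢ² = 0.08² + 0.02² + 0.02² + 0.02² + 0.08² + 0.39² + 0.39² = 0.0064 + 0.0004 + 0.0004 + 0.0004 + 0.0064 + 0.1521 + 0.1521 = 0.3182
O = 0.0793 / √(0.2510 × 0.3182) = 0.0793 / 0.28261 = 0.2806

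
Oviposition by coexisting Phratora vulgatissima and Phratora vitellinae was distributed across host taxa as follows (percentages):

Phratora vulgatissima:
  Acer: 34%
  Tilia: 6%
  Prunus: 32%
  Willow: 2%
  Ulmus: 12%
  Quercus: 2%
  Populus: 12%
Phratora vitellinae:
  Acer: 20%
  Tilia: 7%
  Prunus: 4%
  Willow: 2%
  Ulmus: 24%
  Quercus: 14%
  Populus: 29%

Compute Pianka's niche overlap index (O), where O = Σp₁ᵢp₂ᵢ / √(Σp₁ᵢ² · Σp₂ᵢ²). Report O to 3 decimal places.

Convert percentages to proportions (divide by 100).
Σ p₁ᵢp₂ᵢ = 0.0680 + 0.0042 + 0.0128 + 0.0004 + 0.0288 + 0.0028 + 0.0348 = 0.1518
Σp_1ᵢ² = 0.34² + 0.06² + 0.32² + 0.02² + 0.12² + 0.02² + 0.12² = 0.1156 + 0.0036 + 0.1024 + 0.0004 + 0.0144 + 0.0004 + 0.0144 = 0.2512
Σp_2ᵢ² = 0.20² + 0.07² + 0.04² + 0.02² + 0.24² + 0.14² + 0.29² = 0.0400 + 0.0049 + 0.0016 + 0.0004 + 0.0576 + 0.0196 + 0.0841 = 0.2082
O = 0.1518 / √(0.2512 × 0.2082) = 0.1518 / 0.228692 = 0.66377

0.664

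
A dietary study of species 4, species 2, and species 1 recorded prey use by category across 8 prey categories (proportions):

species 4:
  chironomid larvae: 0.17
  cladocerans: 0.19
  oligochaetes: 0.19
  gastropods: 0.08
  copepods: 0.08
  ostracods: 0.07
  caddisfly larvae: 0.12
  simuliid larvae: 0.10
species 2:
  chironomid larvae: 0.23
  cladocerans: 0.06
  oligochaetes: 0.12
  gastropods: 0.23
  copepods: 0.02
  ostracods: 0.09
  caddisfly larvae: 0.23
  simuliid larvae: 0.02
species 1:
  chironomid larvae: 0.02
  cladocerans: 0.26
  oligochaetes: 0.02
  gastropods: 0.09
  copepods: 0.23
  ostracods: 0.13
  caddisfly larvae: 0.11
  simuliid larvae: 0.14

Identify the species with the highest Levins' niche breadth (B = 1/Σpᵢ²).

species 4

Σp_4ᵢ² = 0.17² + 0.19² + 0.19² + 0.08² + 0.08² + 0.07² + 0.12² + 0.10² = 0.0289 + 0.0361 + 0.0361 + 0.0064 + 0.0064 + 0.0049 + 0.0144 + 0.0100 = 0.1432
B_4 = 1 / 0.1432 = 6.9832
Σp_2ᵢ² = 0.23² + 0.06² + 0.12² + 0.23² + 0.02² + 0.09² + 0.23² + 0.02² = 0.0529 + 0.0036 + 0.0144 + 0.0529 + 0.0004 + 0.0081 + 0.0529 + 0.0004 = 0.1856
B_2 = 1 / 0.1856 = 5.3879
Σp_1ᵢ² = 0.02² + 0.26² + 0.02² + 0.09² + 0.23² + 0.13² + 0.11² + 0.14² = 0.0004 + 0.0676 + 0.0004 + 0.0081 + 0.0529 + 0.0169 + 0.0121 + 0.0196 = 0.1780
B_1 = 1 / 0.1780 = 5.6180
Highest B → broadest niche (most generalist): species 4 (B = 6.98).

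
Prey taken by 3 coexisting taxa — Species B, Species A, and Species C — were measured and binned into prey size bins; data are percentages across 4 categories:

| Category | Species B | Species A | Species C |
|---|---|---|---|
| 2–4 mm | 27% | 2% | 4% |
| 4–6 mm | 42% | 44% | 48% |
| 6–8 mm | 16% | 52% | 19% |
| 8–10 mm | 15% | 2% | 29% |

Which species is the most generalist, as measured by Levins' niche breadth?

Species B

Convert percentages to proportions (divide by 100).
Σp_Bᵢ² = 0.27² + 0.42² + 0.16² + 0.15² = 0.0729 + 0.1764 + 0.0256 + 0.0225 = 0.2974
B_B = 1 / 0.2974 = 3.3625
Σp_Aᵢ² = 0.02² + 0.44² + 0.52² + 0.02² = 0.0004 + 0.1936 + 0.2704 + 0.0004 = 0.4648
B_A = 1 / 0.4648 = 2.1515
Σp_Cᵢ² = 0.04² + 0.48² + 0.19² + 0.29² = 0.0016 + 0.2304 + 0.0361 + 0.0841 = 0.3522
B_C = 1 / 0.3522 = 2.8393
Highest B → broadest niche (most generalist): Species B (B = 3.36).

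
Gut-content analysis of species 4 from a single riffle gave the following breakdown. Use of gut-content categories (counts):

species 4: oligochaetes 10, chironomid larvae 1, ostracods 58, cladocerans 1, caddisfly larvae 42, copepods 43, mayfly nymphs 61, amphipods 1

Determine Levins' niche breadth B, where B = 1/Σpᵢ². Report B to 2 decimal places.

4.36

Proportions for species 4 (n=217): 10/217=0.0461, 1/217=0.0046, 58/217=0.2673, 1/217=0.0046, 42/217=0.1935, 43/217=0.1982, 61/217=0.2811, 1/217=0.0046
Σpᵢ² = 0.0461² + 0.0046² + 0.2673² + 0.0046² + 0.1935² + 0.1982² + 0.2811² + 0.0046² = 0.002125 + 0.000021 + 0.071449 + 0.000021 + 0.037442 + 0.039283 + 0.079017 + 0.000021 = 0.229379
B = 1 / 0.229379 = 4.3596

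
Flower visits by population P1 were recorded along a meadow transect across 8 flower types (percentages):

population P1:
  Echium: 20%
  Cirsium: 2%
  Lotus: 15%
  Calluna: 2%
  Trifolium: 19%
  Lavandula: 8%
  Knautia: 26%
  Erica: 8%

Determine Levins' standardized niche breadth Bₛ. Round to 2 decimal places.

Convert percentages to proportions (divide by 100).
Σpᵢ² = 0.20² + 0.02² + 0.15² + 0.02² + 0.19² + 0.08² + 0.26² + 0.08² = 0.0400 + 0.0004 + 0.0225 + 0.0004 + 0.0361 + 0.0064 + 0.0676 + 0.0064 = 0.1798
B = 1 / 0.1798 = 5.5617
Bₛ = (B − 1)/(n − 1) = (5.5617 − 1)/(8 − 1) = 4.5617/7 = 0.6517

0.65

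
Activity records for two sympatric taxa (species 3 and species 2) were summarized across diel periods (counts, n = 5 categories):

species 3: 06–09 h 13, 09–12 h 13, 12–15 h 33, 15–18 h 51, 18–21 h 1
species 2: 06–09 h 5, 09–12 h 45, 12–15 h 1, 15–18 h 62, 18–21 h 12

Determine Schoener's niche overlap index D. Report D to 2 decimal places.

Proportions for species 3 (n=111): 13/111=0.1171, 13/111=0.1171, 33/111=0.2973, 51/111=0.4595, 1/111=0.0090
Proportions for species 2 (n=125): 5/125=0.0400, 45/125=0.3600, 1/125=0.0080, 62/125=0.4960, 12/125=0.0960
Σ|p₁ᵢ − p₂ᵢ| = 0.0771 + 0.2429 + 0.2893 + 0.0365 + 0.0870 = 0.7328
D = 1 − ½ × 0.7328 = 1 − 0.36640 = 0.63360

0.63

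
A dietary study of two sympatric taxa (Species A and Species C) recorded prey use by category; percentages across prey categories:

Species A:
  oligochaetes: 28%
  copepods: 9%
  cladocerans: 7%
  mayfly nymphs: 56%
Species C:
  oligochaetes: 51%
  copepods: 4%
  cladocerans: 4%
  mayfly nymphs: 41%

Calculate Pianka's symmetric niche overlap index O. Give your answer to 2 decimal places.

0.91

Convert percentages to proportions (divide by 100).
Σ p₁ᵢp₂ᵢ = 0.1428 + 0.0036 + 0.0028 + 0.2296 = 0.3788
Σp_1ᵢ² = 0.28² + 0.09² + 0.07² + 0.56² = 0.0784 + 0.0081 + 0.0049 + 0.3136 = 0.4050
Σp_2ᵢ² = 0.51² + 0.04² + 0.04² + 0.41² = 0.2601 + 0.0016 + 0.0016 + 0.1681 = 0.4314
O = 0.3788 / √(0.4050 × 0.4314) = 0.3788 / 0.41799 = 0.9062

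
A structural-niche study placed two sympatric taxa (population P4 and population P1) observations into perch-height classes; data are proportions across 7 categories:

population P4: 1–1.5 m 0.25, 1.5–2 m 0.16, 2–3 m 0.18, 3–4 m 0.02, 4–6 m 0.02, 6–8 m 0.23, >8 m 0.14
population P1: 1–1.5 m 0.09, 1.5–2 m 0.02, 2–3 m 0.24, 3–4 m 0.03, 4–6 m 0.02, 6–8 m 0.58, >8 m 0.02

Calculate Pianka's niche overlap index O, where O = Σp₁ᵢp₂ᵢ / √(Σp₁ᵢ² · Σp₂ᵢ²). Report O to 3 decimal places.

0.736

Σ p₁ᵢp₂ᵢ = 0.0225 + 0.0032 + 0.0432 + 0.0006 + 0.0004 + 0.1334 + 0.0028 = 0.2061
Σp_1ᵢ² = 0.25² + 0.16² + 0.18² + 0.02² + 0.02² + 0.23² + 0.14² = 0.0625 + 0.0256 + 0.0324 + 0.0004 + 0.0004 + 0.0529 + 0.0196 = 0.1938
Σp_2ᵢ² = 0.09² + 0.02² + 0.24² + 0.03² + 0.02² + 0.58² + 0.02² = 0.0081 + 0.0004 + 0.0576 + 0.0009 + 0.0004 + 0.3364 + 0.0004 = 0.4042
O = 0.2061 / √(0.1938 × 0.4042) = 0.2061 / 0.279882 = 0.73638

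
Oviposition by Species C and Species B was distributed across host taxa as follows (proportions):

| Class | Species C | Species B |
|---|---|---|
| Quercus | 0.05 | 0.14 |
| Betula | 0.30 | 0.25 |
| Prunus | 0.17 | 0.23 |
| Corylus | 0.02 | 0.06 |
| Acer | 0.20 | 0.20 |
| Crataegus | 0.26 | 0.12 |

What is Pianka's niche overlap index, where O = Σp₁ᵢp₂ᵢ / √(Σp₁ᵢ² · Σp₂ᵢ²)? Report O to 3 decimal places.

Σ p₁ᵢp₂ᵢ = 0.0070 + 0.0750 + 0.0391 + 0.0012 + 0.0400 + 0.0312 = 0.1935
Σp_1ᵢ² = 0.05² + 0.30² + 0.17² + 0.02² + 0.20² + 0.26² = 0.0025 + 0.0900 + 0.0289 + 0.0004 + 0.0400 + 0.0676 = 0.2294
Σp_2ᵢ² = 0.14² + 0.25² + 0.23² + 0.06² + 0.20² + 0.12² = 0.0196 + 0.0625 + 0.0529 + 0.0036 + 0.0400 + 0.0144 = 0.1930
O = 0.1935 / √(0.2294 × 0.1930) = 0.1935 / 0.210414 = 0.91962

0.920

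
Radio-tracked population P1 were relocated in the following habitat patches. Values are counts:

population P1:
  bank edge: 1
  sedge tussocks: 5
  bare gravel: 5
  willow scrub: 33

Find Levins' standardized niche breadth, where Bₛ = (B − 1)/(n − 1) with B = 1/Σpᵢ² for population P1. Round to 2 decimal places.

Proportions for population P1 (n=44): 1/44=0.0227, 5/44=0.1136, 5/44=0.1136, 33/44=0.7500
Σpᵢ² = 0.0227² + 0.1136² + 0.1136² + 0.7500² = 0.000515 + 0.012905 + 0.012905 + 0.562500 = 0.588825
B = 1 / 0.588825 = 1.6983
Bₛ = (B − 1)/(n − 1) = (1.6983 − 1)/(4 − 1) = 0.6983/3 = 0.2328

0.23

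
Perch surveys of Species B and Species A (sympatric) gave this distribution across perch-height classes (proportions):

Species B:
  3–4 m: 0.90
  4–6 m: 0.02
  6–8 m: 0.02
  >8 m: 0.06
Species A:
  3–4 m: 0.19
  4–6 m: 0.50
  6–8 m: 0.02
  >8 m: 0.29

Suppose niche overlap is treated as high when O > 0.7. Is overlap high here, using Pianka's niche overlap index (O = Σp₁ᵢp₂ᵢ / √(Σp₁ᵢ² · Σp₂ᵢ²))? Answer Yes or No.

No

Σ p₁ᵢp₂ᵢ = 0.1710 + 0.0100 + 0.0004 + 0.0174 = 0.1988
Σp_1ᵢ² = 0.90² + 0.02² + 0.02² + 0.06² = 0.8100 + 0.0004 + 0.0004 + 0.0036 = 0.8144
Σp_2ᵢ² = 0.19² + 0.50² + 0.02² + 0.29² = 0.0361 + 0.2500 + 0.0004 + 0.0841 = 0.3706
O = 0.1988 / √(0.8144 × 0.3706) = 0.1988 / 0.54938 = 0.3619
O = 0.3619 < 0.7 → No.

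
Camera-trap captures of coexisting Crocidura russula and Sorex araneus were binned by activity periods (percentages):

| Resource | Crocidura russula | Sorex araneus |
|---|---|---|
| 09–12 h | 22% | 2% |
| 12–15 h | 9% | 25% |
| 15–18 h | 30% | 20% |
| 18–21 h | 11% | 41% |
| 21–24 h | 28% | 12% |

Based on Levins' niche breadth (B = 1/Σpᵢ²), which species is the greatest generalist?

Crocidura russula

Convert percentages to proportions (divide by 100).
Σp_russᵢ² = 0.22² + 0.09² + 0.30² + 0.11² + 0.28² = 0.0484 + 0.0081 + 0.0900 + 0.0121 + 0.0784 = 0.2370
B_russ = 1 / 0.2370 = 4.2194
Σp_aranᵢ² = 0.02² + 0.25² + 0.20² + 0.41² + 0.12² = 0.0004 + 0.0625 + 0.0400 + 0.1681 + 0.0144 = 0.2854
B_aran = 1 / 0.2854 = 3.5039
Highest B → broadest niche (most generalist): Crocidura russula (B = 4.22).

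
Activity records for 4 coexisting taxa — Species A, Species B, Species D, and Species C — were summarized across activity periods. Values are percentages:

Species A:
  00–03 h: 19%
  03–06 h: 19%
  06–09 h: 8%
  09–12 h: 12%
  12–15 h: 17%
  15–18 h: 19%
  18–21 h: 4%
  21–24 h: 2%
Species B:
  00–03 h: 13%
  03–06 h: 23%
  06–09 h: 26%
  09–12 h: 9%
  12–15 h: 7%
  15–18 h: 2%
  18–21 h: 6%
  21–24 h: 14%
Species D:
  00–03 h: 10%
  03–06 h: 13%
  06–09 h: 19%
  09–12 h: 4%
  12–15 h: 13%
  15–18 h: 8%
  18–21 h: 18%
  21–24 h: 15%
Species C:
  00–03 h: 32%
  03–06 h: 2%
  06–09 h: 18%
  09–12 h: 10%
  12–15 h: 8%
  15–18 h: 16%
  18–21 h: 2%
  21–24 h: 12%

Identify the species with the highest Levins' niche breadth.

Convert percentages to proportions (divide by 100).
Σp_Aᵢ² = 0.19² + 0.19² + 0.08² + 0.12² + 0.17² + 0.19² + 0.04² + 0.02² = 0.0361 + 0.0361 + 0.0064 + 0.0144 + 0.0289 + 0.0361 + 0.0016 + 0.0004 = 0.1600
B_A = 1 / 0.1600 = 6.2500
Σp_Bᵢ² = 0.13² + 0.23² + 0.26² + 0.09² + 0.07² + 0.02² + 0.06² + 0.14² = 0.0169 + 0.0529 + 0.0676 + 0.0081 + 0.0049 + 0.0004 + 0.0036 + 0.0196 = 0.1740
B_B = 1 / 0.1740 = 5.7471
Σp_Dᵢ² = 0.10² + 0.13² + 0.19² + 0.04² + 0.13² + 0.08² + 0.18² + 0.15² = 0.0100 + 0.0169 + 0.0361 + 0.0016 + 0.0169 + 0.0064 + 0.0324 + 0.0225 = 0.1428
B_D = 1 / 0.1428 = 7.0028
Σp_Cᵢ² = 0.32² + 0.02² + 0.18² + 0.10² + 0.08² + 0.16² + 0.02² + 0.12² = 0.1024 + 0.0004 + 0.0324 + 0.0100 + 0.0064 + 0.0256 + 0.0004 + 0.0144 = 0.1920
B_C = 1 / 0.1920 = 5.2083
Highest B → broadest niche (most generalist): Species D (B = 7.00).

Species D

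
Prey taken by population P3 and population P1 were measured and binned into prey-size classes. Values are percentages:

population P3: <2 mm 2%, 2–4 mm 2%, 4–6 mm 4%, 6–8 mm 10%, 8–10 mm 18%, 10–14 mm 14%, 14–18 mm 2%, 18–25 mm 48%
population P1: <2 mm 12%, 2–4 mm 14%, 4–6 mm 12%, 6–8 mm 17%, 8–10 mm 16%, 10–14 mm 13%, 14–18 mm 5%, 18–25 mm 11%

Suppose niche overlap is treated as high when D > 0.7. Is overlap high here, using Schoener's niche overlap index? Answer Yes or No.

No

Convert percentages to proportions (divide by 100).
Σ|p₁ᵢ − p₂ᵢ| = 0.10 + 0.12 + 0.08 + 0.07 + 0.02 + 0.01 + 0.03 + 0.37 = 0.80
D = 1 − ½ × 0.80 = 1 − 0.400 = 0.6000
D = 0.6000 < 0.7 → No.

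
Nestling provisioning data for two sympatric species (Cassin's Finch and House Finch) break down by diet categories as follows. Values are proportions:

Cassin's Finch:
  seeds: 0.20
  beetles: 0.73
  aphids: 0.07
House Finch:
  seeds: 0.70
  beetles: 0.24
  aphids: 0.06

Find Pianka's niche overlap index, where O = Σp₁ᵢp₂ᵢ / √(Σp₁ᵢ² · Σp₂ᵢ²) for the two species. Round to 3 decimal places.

0.566

Σ p₁ᵢp₂ᵢ = 0.1400 + 0.1752 + 0.0042 = 0.3194
Σp_1ᵢ² = 0.20² + 0.73² + 0.07² = 0.0400 + 0.5329 + 0.0049 = 0.5778
Σp_2ᵢ² = 0.70² + 0.24² + 0.06² = 0.4900 + 0.0576 + 0.0036 = 0.5512
O = 0.3194 / √(0.5778 × 0.5512) = 0.3194 / 0.564343 = 0.56597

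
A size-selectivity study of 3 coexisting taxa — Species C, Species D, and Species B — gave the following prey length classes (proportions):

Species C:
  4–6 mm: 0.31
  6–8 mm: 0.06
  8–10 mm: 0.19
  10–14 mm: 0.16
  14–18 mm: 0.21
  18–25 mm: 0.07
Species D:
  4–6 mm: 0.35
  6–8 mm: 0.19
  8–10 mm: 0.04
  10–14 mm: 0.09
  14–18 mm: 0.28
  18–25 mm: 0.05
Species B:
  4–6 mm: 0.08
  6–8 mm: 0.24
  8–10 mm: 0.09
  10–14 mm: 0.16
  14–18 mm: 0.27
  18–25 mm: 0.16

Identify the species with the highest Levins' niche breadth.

Species B

Σp_Cᵢ² = 0.31² + 0.06² + 0.19² + 0.16² + 0.21² + 0.07² = 0.0961 + 0.0036 + 0.0361 + 0.0256 + 0.0441 + 0.0049 = 0.2104
B_C = 1 / 0.2104 = 4.7529
Σp_Dᵢ² = 0.35² + 0.19² + 0.04² + 0.09² + 0.28² + 0.05² = 0.1225 + 0.0361 + 0.0016 + 0.0081 + 0.0784 + 0.0025 = 0.2492
B_D = 1 / 0.2492 = 4.0128
Σp_Bᵢ² = 0.08² + 0.24² + 0.09² + 0.16² + 0.27² + 0.16² = 0.0064 + 0.0576 + 0.0081 + 0.0256 + 0.0729 + 0.0256 = 0.1962
B_B = 1 / 0.1962 = 5.0968
Highest B → broadest niche (most generalist): Species B (B = 5.10).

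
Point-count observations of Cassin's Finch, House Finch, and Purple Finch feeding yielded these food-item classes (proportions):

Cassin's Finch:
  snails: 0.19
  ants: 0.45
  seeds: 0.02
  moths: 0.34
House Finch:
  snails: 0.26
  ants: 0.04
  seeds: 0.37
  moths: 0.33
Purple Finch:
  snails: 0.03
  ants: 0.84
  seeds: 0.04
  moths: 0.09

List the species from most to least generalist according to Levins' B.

Σp_Cassᵢ² = 0.19² + 0.45² + 0.02² + 0.34² = 0.0361 + 0.2025 + 0.0004 + 0.1156 = 0.3546
B_Cass = 1 / 0.3546 = 2.8201
Σp_Housᵢ² = 0.26² + 0.04² + 0.37² + 0.33² = 0.0676 + 0.0016 + 0.1369 + 0.1089 = 0.3150
B_Hous = 1 / 0.3150 = 3.1746
Σp_Purpᵢ² = 0.03² + 0.84² + 0.04² + 0.09² = 0.0009 + 0.7056 + 0.0016 + 0.0081 = 0.7162
B_Purp = 1 / 0.7162 = 1.3963
Ranking by B (broadest → narrowest): House Finch (3.17) > Cassin's Finch (2.82) > Purple Finch (1.40)

House Finch > Cassin's Finch > Purple Finch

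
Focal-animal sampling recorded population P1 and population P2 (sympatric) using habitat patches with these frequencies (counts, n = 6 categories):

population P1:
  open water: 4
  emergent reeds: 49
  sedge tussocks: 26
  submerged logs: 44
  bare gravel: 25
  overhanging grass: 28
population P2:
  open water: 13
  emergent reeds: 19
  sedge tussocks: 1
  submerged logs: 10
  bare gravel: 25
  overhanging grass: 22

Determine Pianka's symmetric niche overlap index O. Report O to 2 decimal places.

Proportions for population P1 (n=176): 4/176=0.0227, 49/176=0.2784, 26/176=0.1477, 44/176=0.2500, 25/176=0.1420, 28/176=0.1591
Proportions for population P2 (n=90): 13/90=0.1444, 19/90=0.2111, 1/90=0.0111, 10/90=0.1111, 25/90=0.2778, 22/90=0.2444
Σ p₁ᵢp₂ᵢ = 0.003278 + 0.058770 + 0.001639 + 0.027775 + 0.039448 + 0.038884 = 0.169794
Σp_1ᵢ² = 0.0227² + 0.2784² + 0.1477² + 0.2500² + 0.1420² + 0.1591² = 0.000515 + 0.077507 + 0.021815 + 0.062500 + 0.020164 + 0.025313 = 0.207814
Σp_2ᵢ² = 0.1444² + 0.2111² + 0.0111² + 0.1111² + 0.2778² + 0.2444² = 0.020851 + 0.044563 + 0.000123 + 0.012343 + 0.077173 + 0.059731 = 0.214784
O = 0.169794 / √(0.207814 × 0.214784) = 0.169794 / 0.2112703 = 0.8037

0.80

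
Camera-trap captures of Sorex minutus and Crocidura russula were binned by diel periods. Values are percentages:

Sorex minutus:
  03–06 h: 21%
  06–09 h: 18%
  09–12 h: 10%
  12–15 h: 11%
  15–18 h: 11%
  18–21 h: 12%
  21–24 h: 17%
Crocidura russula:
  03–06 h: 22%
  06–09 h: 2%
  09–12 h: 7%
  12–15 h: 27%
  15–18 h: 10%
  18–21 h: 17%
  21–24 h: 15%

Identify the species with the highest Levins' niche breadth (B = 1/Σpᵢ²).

Sorex minutus

Convert percentages to proportions (divide by 100).
Σp_minuᵢ² = 0.21² + 0.18² + 0.10² + 0.11² + 0.11² + 0.12² + 0.17² = 0.0441 + 0.0324 + 0.0100 + 0.0121 + 0.0121 + 0.0144 + 0.0289 = 0.1540
B_minu = 1 / 0.1540 = 6.4935
Σp_russᵢ² = 0.22² + 0.02² + 0.07² + 0.27² + 0.10² + 0.17² + 0.15² = 0.0484 + 0.0004 + 0.0049 + 0.0729 + 0.0100 + 0.0289 + 0.0225 = 0.1880
B_russ = 1 / 0.1880 = 5.3191
Highest B → broadest niche (most generalist): Sorex minutus (B = 6.49).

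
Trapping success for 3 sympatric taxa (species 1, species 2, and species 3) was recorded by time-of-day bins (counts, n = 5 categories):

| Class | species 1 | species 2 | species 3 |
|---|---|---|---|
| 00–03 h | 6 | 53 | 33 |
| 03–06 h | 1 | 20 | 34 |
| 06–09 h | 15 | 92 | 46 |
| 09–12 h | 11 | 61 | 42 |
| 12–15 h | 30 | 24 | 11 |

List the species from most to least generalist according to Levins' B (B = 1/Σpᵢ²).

species 3 > species 2 > species 1

Proportions for species 1 (n=63): 6/63=0.0952, 1/63=0.0159, 15/63=0.2381, 11/63=0.1746, 30/63=0.4762
Proportions for species 2 (n=250): 53/250=0.2120, 20/250=0.0800, 92/250=0.3680, 61/250=0.2440, 24/250=0.0960
Proportions for species 3 (n=166): 33/166=0.1988, 34/166=0.2048, 46/166=0.2771, 42/166=0.2530, 11/166=0.0663
Σp_1ᵢ² = 0.0952² + 0.0159² + 0.2381² + 0.1746² + 0.4762² = 0.009063 + 0.000253 + 0.056692 + 0.030485 + 0.226766 = 0.323259
B_1 = 1 / 0.323259 = 3.0935
Σp_2ᵢ² = 0.2120² + 0.0800² + 0.3680² + 0.2440² + 0.0960² = 0.044944 + 0.006400 + 0.135424 + 0.059536 + 0.009216 = 0.255520
B_2 = 1 / 0.255520 = 3.9136
Σp_3ᵢ² = 0.1988² + 0.2048² + 0.2771² + 0.2530² + 0.0663² = 0.039521 + 0.041943 + 0.076784 + 0.064009 + 0.004396 = 0.226653
B_3 = 1 / 0.226653 = 4.4120
Ranking by B (broadest → narrowest): species 3 (4.41) > species 2 (3.91) > species 1 (3.09)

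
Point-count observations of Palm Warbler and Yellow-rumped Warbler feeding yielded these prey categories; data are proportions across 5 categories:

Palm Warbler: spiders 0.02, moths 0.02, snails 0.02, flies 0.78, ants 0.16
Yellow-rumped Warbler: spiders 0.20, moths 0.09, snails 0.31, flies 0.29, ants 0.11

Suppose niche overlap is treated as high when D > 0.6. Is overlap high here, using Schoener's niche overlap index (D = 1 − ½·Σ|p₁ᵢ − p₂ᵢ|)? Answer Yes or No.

No

Σ|p₁ᵢ − p₂ᵢ| = 0.18 + 0.07 + 0.29 + 0.49 + 0.05 = 1.08
D = 1 − ½ × 1.08 = 1 − 0.540 = 0.4600
D = 0.4600 < 0.6 → No.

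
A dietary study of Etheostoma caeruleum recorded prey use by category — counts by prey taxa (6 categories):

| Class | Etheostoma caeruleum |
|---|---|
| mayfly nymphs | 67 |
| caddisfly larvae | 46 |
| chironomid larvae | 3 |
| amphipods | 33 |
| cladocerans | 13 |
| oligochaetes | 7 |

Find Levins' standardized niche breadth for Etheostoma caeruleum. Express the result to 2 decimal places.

0.52

Proportions for Etheostoma caeruleum (n=169): 67/169=0.3964, 46/169=0.2722, 3/169=0.0178, 33/169=0.1953, 13/169=0.0769, 7/169=0.0414
Σpᵢ² = 0.3964² + 0.2722² + 0.0178² + 0.1953² + 0.0769² + 0.0414² = 0.157133 + 0.074093 + 0.000317 + 0.038142 + 0.005914 + 0.001714 = 0.277313
B = 1 / 0.277313 = 3.6060
Bₛ = (B − 1)/(n − 1) = (3.6060 − 1)/(6 − 1) = 2.6060/5 = 0.5212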